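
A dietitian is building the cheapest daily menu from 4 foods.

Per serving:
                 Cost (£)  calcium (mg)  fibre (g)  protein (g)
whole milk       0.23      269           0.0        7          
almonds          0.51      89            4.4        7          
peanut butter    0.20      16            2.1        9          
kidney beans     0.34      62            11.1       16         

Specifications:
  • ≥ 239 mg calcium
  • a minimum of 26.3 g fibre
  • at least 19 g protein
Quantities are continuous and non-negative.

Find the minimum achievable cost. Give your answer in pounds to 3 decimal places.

£0.884

Set it up as a linear program. Let x1 = servings of whole milk, x2 = servings of almonds, x3 = servings of peanut butter, x4 = servings of kidney beans.
Minimise 0.23x1 + 0.51x2 + 0.2x3 + 0.34x4 s.t.:
  269x1 + 89x2 + 16x3 + 62x4 ≥ 239   (calcium)
  4.4x2 + 2.1x3 + 11.1x4 ≥ 26.3   (fibre)
  7x1 + 7x2 + 9x3 + 16x4 ≥ 19   (protein)
  x1, x2, x3, x4 ≥ 0.
The minimum-cost mix takes nothing from almonds, peanut butter — only whole milk, kidney beans. The calcium and fibre requirements are met with equality.
Optimal quantities: whole milk = 0.3424 servings, kidney beans = 2.369 servings.
Cost = 0.23·0.3424 + 0.34·2.369 = 0.88421.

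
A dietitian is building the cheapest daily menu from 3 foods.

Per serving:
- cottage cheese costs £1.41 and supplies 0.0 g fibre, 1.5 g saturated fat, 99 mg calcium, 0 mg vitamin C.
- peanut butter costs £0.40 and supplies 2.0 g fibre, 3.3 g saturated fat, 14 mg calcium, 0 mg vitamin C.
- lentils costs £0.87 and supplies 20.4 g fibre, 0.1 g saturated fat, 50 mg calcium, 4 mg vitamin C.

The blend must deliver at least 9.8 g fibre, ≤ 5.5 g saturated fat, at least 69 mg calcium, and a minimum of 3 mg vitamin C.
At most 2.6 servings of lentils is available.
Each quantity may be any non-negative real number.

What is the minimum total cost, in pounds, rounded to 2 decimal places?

£1.10

Let x1 = servings of cottage cheese, x2 = servings of peanut butter, x3 = servings of lentils.
min 1.41x1 + 0.4x2 + 0.87x3 subject to:
  2x2 + 20.4x3 ≥ 9.8   (fibre)
  1.5x1 + 3.3x2 + 0.1x3 ≤ 5.5   (saturated fat)
  99x1 + 14x2 + 50x3 ≥ 69   (calcium)
  4x3 ≥ 3   (vitamin C)
  x3 ≤ 2.6
  x1, x2, x3 ≥ 0.
The optimal basis is {cottage cheese, lentils}; peanut butter drops out. There the calcium and vitamin C constraints are tight.
So cottage cheese = 0.3182 servings, lentils = 0.75 servings.
Total cost: 1.41·0.3182 + 0.87·0.75 = 1.1012.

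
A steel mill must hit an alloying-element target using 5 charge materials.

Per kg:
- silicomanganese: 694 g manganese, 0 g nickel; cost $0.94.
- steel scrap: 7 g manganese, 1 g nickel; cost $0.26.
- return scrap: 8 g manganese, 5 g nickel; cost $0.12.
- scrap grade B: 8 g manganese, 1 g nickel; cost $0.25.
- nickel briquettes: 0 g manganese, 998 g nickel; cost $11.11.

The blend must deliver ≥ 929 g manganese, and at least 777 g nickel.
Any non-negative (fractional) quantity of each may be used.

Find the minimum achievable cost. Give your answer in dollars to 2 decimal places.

Let x1 = kg of silicomanganese, x2 = kg of steel scrap, x3 = kg of return scrap, x4 = kg of scrap grade B, x5 = kg of nickel briquettes.
min 0.94x1 + 0.26x2 + 0.12x3 + 0.25x4 + 11.11x5 with:
  694x1 + 7x2 + 8x3 + 8x4 ≥ 929   (manganese)
  1x2 + 5x3 + 1x4 + 998x5 ≥ 777   (nickel)
  x1, x2, x3, x4, x5 ≥ 0.
The optimal basis is {silicomanganese, nickel briquettes}; steel scrap, return scrap, scrap grade B drop out. The manganese and nickel requirements are met with equality.
So silicomanganese = 1.339 kg, nickel briquettes = 0.7786 kg.
Hence cost = 0.94·1.339 + 11.11·0.7786 = $9.9089.

$9.91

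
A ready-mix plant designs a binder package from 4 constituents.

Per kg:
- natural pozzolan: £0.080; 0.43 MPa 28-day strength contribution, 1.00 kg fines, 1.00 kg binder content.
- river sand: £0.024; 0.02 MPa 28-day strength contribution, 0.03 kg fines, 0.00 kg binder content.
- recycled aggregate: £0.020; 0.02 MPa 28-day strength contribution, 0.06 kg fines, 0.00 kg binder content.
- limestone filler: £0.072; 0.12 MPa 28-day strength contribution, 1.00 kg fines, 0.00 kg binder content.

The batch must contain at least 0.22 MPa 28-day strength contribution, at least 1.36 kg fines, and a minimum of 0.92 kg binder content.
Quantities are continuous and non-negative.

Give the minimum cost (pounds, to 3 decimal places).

£0.105

This is a linear program. Let x1 = kg of natural pozzolan, x2 = kg of river sand, x3 = kg of recycled aggregate, x4 = kg of limestone filler.
Minimize 0.08x1 + 0.024x2 + 0.02x3 + 0.072x4 with:
  0.43x1 + 0.02x2 + 0.02x3 + 0.12x4 ≥ 0.22   (28-day strength contribution)
  1x1 + 0.03x2 + 0.06x3 + 1x4 ≥ 1.36   (fines)
  1x1 ≥ 0.92   (binder content)
  x1, x2, x3, x4 ≥ 0.
At the optimum only natural pozzolan, limestone filler are positive (river sand, recycled aggregate = 0). Binding constraints: fines and binder content.
So natural pozzolan = 0.92 kg, limestone filler = 0.44 kg.
Total cost: 0.08·0.92 + 0.072·0.44 = 0.10528.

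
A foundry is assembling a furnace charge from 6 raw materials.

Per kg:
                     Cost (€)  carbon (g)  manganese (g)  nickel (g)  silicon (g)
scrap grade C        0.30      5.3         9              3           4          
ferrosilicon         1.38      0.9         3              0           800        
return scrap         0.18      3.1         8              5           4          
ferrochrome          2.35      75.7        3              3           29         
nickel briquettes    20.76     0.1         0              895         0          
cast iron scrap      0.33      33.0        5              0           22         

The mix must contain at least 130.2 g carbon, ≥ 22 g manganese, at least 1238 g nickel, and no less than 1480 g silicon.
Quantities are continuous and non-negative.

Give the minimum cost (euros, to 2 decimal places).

Set it up as a linear program. Let x1 = kg of scrap grade C, x2 = kg of ferrosilicon, x3 = kg of return scrap, x4 = kg of ferrochrome, x5 = kg of nickel briquettes, x6 = kg of cast iron scrap.
min 0.3x1 + 1.38x2 + 0.18x3 + 2.35x4 + 20.76x5 + 0.33x6 s.t.:
  5.3x1 + 0.9x2 + 3.1x3 + 75.7x4 + 0.1x5 + 33x6 ≥ 130.2   (carbon)
  9x1 + 3x2 + 8x3 + 3x4 + 5x6 ≥ 22   (manganese)
  3x1 + 5x3 + 3x4 + 895x5 ≥ 1238   (nickel)
  4x1 + 800x2 + 4x3 + 29x4 + 22x6 ≥ 1480   (silicon)
  x1, x2, x3, x4, x5, x6 ≥ 0.
At the optimum only ferrosilicon, nickel briquettes, cast iron scrap are positive (scrap grade C, return scrap, ferrochrome = 0). There the carbon, nickel, silicon constraints are tight.
So ferrosilicon = 1.7429 kg, nickel briquettes = 1.3832 kg, cast iron scrap = 3.8937 kg.
Cost = 1.38·1.7429 + 20.76·1.3832 + 0.33·3.8937 = 32.4054.

€32.41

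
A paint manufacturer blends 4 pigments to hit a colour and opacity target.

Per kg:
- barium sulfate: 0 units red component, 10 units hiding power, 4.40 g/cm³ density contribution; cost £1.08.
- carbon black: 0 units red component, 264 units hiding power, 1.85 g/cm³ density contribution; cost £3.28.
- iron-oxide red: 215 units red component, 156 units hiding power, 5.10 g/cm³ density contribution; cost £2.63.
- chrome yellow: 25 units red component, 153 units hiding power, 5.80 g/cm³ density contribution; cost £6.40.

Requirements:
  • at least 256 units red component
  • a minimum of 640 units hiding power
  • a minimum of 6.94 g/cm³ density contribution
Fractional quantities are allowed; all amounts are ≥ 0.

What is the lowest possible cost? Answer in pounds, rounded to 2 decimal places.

£8.78

Let x1 = kg of barium sulfate, x2 = kg of carbon black, x3 = kg of iron-oxide red, x4 = kg of chrome yellow.
min 1.08x1 + 3.28x2 + 2.63x3 + 6.4x4 with:
  215x3 + 25x4 ≥ 256   (red component)
  10x1 + 264x2 + 156x3 + 153x4 ≥ 640   (hiding power)
  4.4x1 + 1.85x2 + 5.1x3 + 5.8x4 ≥ 6.94   (density contribution)
  x1, x2, x3, x4 ≥ 0.
At the optimum only carbon black, iron-oxide red are positive (barium sulfate, chrome yellow = 0). Binding constraints: red component and hiding power.
That vertex is x2 = 1.721, x3 = 1.191.
Objective = 3.28·1.721 + 2.63·1.191 = 8.7772.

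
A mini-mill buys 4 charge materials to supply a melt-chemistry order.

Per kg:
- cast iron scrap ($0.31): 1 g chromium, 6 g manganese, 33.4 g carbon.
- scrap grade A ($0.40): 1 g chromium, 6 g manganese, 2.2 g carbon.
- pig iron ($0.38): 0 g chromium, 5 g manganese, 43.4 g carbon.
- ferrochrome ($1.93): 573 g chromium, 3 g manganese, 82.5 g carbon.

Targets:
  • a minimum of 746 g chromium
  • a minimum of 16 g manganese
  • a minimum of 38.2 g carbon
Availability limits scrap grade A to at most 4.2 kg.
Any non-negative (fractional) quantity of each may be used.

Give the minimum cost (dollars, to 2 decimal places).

Let x1 = kg of cast iron scrap, x2 = kg of scrap grade A, x3 = kg of pig iron, x4 = kg of ferrochrome.
Minimize 0.31x1 + 0.4x2 + 0.38x3 + 1.93x4 s.t.:
  1x1 + 1x2 + 573x4 ≥ 746   (chromium)
  6x1 + 6x2 + 5x3 + 3x4 ≥ 16   (manganese)
  33.4x1 + 2.2x2 + 43.4x3 + 82.5x4 ≥ 38.2   (carbon)
  x2 ≤ 4.2
  x1, x2, x3, x4 ≥ 0.
The optimal basis is {cast iron scrap, ferrochrome}; scrap grade A, pig iron drop out. Binding constraints: chromium and manganese.
Solving gives x1 = 2.017, x4 = 1.298.
Hence cost = 0.31·2.017 + 1.93·1.298 = $3.1304.

$3.13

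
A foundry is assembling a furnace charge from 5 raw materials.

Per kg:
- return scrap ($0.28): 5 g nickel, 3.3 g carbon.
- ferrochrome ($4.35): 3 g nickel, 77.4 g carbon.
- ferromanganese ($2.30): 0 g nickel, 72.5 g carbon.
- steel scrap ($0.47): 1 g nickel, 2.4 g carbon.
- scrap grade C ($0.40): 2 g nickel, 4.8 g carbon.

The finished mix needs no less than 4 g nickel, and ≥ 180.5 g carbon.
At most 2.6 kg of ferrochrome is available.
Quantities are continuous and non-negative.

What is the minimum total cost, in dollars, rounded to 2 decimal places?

$5.87

Let x1 = kg of return scrap, x2 = kg of ferrochrome, x3 = kg of ferromanganese, x4 = kg of steel scrap, x5 = kg of scrap grade C.
Minimize 0.28x1 + 4.35x2 + 2.3x3 + 0.47x4 + 0.4x5 with:
  5x1 + 3x2 + 1x4 + 2x5 ≥ 4   (nickel)
  3.3x1 + 77.4x2 + 72.5x3 + 2.4x4 + 4.8x5 ≥ 180.5   (carbon)
  x2 ≤ 2.6
  x1, x2, x3, x4, x5 ≥ 0.
The optimal basis is {return scrap, ferromanganese}; ferrochrome, steel scrap, scrap grade C drop out. The nickel and carbon requirements are met with equality.
Optimal quantities: return scrap = 0.8 kg, ferromanganese = 2.453 kg.
Cost = 0.28·0.8 + 2.3·2.453 = 5.8659.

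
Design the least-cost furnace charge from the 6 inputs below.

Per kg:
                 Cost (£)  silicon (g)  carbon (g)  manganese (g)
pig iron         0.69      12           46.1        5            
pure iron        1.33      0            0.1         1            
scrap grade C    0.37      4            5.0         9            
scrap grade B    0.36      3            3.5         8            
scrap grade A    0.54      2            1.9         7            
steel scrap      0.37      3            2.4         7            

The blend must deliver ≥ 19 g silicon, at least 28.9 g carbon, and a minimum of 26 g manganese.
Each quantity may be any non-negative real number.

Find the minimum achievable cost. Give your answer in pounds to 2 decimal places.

Let x1 = kg of pig iron, x2 = kg of pure iron, x3 = kg of scrap grade C, x4 = kg of scrap grade B, x5 = kg of scrap grade A, x6 = kg of steel scrap.
Minimize 0.69x1 + 1.33x2 + 0.37x3 + 0.36x4 + 0.54x5 + 0.37x6 with:
  12x1 + 4x3 + 3x4 + 2x5 + 3x6 ≥ 19   (silicon)
  46.1x1 + 0.1x2 + 5x3 + 3.5x4 + 1.9x5 + 2.4x6 ≥ 28.9   (carbon)
  5x1 + 1x2 + 9x3 + 8x4 + 7x5 + 7x6 ≥ 26   (manganese)
  x1, x2, x3, x4, x5, x6 ≥ 0.
The minimum-cost mix takes nothing from pure iron, scrap grade B, scrap grade A, steel scrap — only pig iron, scrap grade C. The silicon and manganese requirements are met with equality.
Solving gives x1 = 0.7614, x3 = 2.466.
Cost = 0.69·0.7614 + 0.37·2.466 = 1.4378.

£1.44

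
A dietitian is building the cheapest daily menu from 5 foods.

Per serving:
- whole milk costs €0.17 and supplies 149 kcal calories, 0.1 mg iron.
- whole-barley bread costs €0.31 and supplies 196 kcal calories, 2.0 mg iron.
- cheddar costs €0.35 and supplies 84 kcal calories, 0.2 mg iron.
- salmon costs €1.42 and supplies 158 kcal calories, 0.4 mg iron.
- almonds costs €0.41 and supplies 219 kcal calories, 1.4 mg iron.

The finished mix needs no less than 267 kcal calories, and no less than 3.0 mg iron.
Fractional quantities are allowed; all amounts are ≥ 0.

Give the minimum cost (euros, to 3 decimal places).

Let x1 = servings of whole milk, x2 = servings of whole-barley bread, x3 = servings of cheddar, x4 = servings of salmon, x5 = servings of almonds.
Minimize 0.17x1 + 0.31x2 + 0.35x3 + 1.42x4 + 0.41x5 subject to:
  149x1 + 196x2 + 84x3 + 158x4 + 219x5 ≥ 267   (calories)
  0.1x1 + 2x2 + 0.2x3 + 0.4x4 + 1.4x5 ≥ 3   (iron)
  x1, x2, x3, x4, x5 ≥ 0.
The minimum-cost mix takes nothing from whole milk, cheddar, salmon, almonds — only whole-barley bread. Binding constraint: iron.
Optimal quantities: whole-barley bread = 1.5 servings.
Cost = 0.31·1.5 = 0.46500.

€0.465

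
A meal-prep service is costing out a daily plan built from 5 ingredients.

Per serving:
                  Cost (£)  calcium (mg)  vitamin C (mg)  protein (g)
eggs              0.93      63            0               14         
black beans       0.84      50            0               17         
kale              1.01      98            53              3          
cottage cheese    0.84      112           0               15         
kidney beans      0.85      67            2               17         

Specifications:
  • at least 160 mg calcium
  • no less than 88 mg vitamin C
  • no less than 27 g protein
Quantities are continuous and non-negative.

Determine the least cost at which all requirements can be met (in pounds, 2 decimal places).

This is a linear program. Let x1 = servings of eggs, x2 = servings of black beans, x3 = servings of kale, x4 = servings of cottage cheese, x5 = servings of kidney beans.
Minimise 0.93x1 + 0.84x2 + 1.01x3 + 0.84x4 + 0.85x5 with:
  63x1 + 50x2 + 98x3 + 112x4 + 67x5 ≥ 160   (calcium)
  53x3 + 2x5 ≥ 88   (vitamin C)
  14x1 + 17x2 + 3x3 + 15x4 + 17x5 ≥ 27   (protein)
  x1, x2, x3, x4, x5 ≥ 0.
The minimum-cost mix takes nothing from eggs, black beans, cottage cheese — only kale, kidney beans. There the vitamin C and protein constraints are tight.
Optimal quantities: kale = 1.611 servings, kidney beans = 1.304 servings.
Hence cost = 1.01·1.611 + 0.85·1.304 = £2.7355.

£2.74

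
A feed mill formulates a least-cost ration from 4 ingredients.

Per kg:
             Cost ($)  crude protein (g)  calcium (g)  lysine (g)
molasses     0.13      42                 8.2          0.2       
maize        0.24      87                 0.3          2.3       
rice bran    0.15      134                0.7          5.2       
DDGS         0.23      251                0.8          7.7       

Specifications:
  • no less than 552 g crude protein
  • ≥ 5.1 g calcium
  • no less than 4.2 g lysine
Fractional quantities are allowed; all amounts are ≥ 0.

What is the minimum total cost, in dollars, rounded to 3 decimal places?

$0.544

Let x1 = kg of molasses, x2 = kg of maize, x3 = kg of rice bran, x4 = kg of DDGS.
Minimize 0.13x1 + 0.24x2 + 0.15x3 + 0.23x4 with:
  42x1 + 87x2 + 134x3 + 251x4 ≥ 552   (crude protein)
  8.2x1 + 0.3x2 + 0.7x3 + 0.8x4 ≥ 5.1   (calcium)
  0.2x1 + 2.3x2 + 5.2x3 + 7.7x4 ≥ 4.2   (lysine)
  x1, x2, x3, x4 ≥ 0.
The optimal basis is {molasses, DDGS}; maize, rice bran drop out. Binding constraints: crude protein and calcium.
Optimal quantities: molasses = 0.4142 kg, DDGS = 2.13 kg.
Hence cost = 0.13·0.4142 + 0.23·2.13 = $0.54375.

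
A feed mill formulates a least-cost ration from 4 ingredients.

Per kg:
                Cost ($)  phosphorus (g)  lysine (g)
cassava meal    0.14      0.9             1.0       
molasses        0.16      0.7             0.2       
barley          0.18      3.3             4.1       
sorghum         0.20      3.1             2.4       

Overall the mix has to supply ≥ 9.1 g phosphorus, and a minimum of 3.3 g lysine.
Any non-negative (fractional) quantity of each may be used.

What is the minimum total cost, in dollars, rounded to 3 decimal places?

$0.496

Treat it as an LP. Let x1 = kg of cassava meal, x2 = kg of molasses, x3 = kg of barley, x4 = kg of sorghum.
min 0.14x1 + 0.16x2 + 0.18x3 + 0.2x4 s.t.:
  0.9x1 + 0.7x2 + 3.3x3 + 3.1x4 ≥ 9.1   (phosphorus)
  1x1 + 0.2x2 + 4.1x3 + 2.4x4 ≥ 3.3   (lysine)
  x1, x2, x3, x4 ≥ 0.
At the optimum only barley is positive (cassava meal, molasses, sorghum = 0). Binding constraint: phosphorus.
That vertex is x3 = 2.758.
Total cost: 0.18·2.758 = 0.49644.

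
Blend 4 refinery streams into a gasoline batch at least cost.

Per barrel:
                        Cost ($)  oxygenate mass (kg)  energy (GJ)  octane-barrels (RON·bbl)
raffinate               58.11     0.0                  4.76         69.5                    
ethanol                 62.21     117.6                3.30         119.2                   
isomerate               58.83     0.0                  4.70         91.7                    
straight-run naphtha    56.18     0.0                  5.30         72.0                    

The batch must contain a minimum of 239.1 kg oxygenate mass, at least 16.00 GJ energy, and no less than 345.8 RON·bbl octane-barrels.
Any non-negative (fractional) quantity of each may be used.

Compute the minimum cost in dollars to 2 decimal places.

$224.96

Set it up as a linear program. Let x1 = barrels of raffinate, x2 = barrels of ethanol, x3 = barrels of isomerate, x4 = barrels of straight-run naphtha.
Minimise 58.11x1 + 62.21x2 + 58.83x3 + 56.18x4 s.t.:
  117.6x2 ≥ 239.1   (oxygenate mass)
  4.76x1 + 3.3x2 + 4.7x3 + 5.3x4 ≥ 16   (energy)
  69.5x1 + 119.2x2 + 91.7x3 + 72x4 ≥ 345.8   (octane-barrels)
  x1, x2, x3, x4 ≥ 0.
The cheapest feasible vertex uses only ethanol, straight-run naphtha; raffinate, isomerate are not used. Binding constraints: oxygenate mass and energy.
So ethanol = 2.033 barrels, straight-run naphtha = 1.753 barrels.
Objective = 62.21·2.033 + 56.18·1.753 = 224.9565.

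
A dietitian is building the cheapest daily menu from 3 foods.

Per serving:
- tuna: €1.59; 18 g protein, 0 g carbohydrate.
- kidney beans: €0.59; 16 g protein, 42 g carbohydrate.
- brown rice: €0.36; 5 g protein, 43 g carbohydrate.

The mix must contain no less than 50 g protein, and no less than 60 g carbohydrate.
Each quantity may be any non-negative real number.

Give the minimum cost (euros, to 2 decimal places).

€1.84

Let x1 = servings of tuna, x2 = servings of kidney beans, x3 = servings of brown rice.
Minimize 1.59x1 + 0.59x2 + 0.36x3 s.t.:
  18x1 + 16x2 + 5x3 ≥ 50   (protein)
  42x2 + 43x3 ≥ 60   (carbohydrate)
  x1, x2, x3 ≥ 0.
At the optimum only kidney beans is positive (tuna, brown rice = 0). The protein requirement is met with equality.
Solving gives x2 = 3.125.
Total cost: 0.59·3.125 = 1.8438.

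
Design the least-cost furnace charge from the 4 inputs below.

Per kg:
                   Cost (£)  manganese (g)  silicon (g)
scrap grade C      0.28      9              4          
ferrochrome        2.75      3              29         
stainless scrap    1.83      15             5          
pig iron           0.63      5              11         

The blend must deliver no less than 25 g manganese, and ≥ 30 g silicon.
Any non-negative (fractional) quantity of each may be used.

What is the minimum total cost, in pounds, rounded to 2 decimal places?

Set it up as a linear program. Let x1 = kg of scrap grade C, x2 = kg of ferrochrome, x3 = kg of stainless scrap, x4 = kg of pig iron.
Minimize 0.28x1 + 2.75x2 + 1.83x3 + 0.63x4 subject to:
  9x1 + 3x2 + 15x3 + 5x4 ≥ 25   (manganese)
  4x1 + 29x2 + 5x3 + 11x4 ≥ 30   (silicon)
  x1, x2, x3, x4 ≥ 0.
The cheapest feasible vertex uses only scrap grade C, pig iron; ferrochrome, stainless scrap are not used. Binding constraints: manganese and silicon.
That vertex is x1 = 1.582, x4 = 2.152.
Objective = 0.28·1.582 + 0.63·2.152 = 1.7987.

£1.80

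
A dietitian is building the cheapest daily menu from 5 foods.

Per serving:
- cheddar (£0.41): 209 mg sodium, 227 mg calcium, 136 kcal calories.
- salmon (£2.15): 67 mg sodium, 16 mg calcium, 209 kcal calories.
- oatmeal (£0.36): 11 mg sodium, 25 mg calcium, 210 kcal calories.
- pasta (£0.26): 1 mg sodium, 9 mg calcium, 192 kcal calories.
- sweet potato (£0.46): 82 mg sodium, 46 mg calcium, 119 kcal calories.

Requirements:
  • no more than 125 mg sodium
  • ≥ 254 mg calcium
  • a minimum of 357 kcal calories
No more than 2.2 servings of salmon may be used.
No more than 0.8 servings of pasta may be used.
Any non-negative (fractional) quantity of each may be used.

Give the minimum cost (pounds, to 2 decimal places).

Let x1 = servings of cheddar, x2 = servings of salmon, x3 = servings of oatmeal, x4 = servings of pasta, x5 = servings of sweet potato.
Minimise 0.41x1 + 2.15x2 + 0.36x3 + 0.26x4 + 0.46x5 subject to:
  209x1 + 67x2 + 11x3 + 1x4 + 82x5 ≤ 125   (sodium)
  227x1 + 16x2 + 25x3 + 9x4 + 46x5 ≥ 254   (calcium)
  136x1 + 209x2 + 210x3 + 192x4 + 119x5 ≥ 357   (calories)
  x2 ≤ 2.2
  x4 ≤ 0.8
  x1, x2, x3, x4, x5 ≥ 0.
The optimal basis is {cheddar, oatmeal}; salmon, pasta, sweet potato drop out. Binding constraints: sodium and calcium.
So cheddar = 0.1213 servings, oatmeal = 9.058 servings.
Hence cost = 0.41·0.1213 + 0.36·9.058 = £3.3106.

£3.31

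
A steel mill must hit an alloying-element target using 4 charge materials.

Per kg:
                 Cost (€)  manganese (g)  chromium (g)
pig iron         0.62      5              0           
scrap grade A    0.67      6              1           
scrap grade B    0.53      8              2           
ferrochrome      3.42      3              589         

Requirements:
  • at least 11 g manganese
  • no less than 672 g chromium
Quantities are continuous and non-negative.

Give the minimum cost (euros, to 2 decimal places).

This is a linear program. Let x1 = kg of pig iron, x2 = kg of scrap grade A, x3 = kg of scrap grade B, x4 = kg of ferrochrome.
min 0.62x1 + 0.67x2 + 0.53x3 + 3.42x4 with:
  5x1 + 6x2 + 8x3 + 3x4 ≥ 11   (manganese)
  1x2 + 2x3 + 589x4 ≥ 672   (chromium)
  x1, x2, x3, x4 ≥ 0.
At the optimum only scrap grade B, ferrochrome are positive (pig iron, scrap grade A = 0). Binding constraints: manganese and chromium.
Optimal quantities: scrap grade B = 0.9484 kg, ferrochrome = 1.138 kg.
Total cost: 0.53·0.9484 + 3.42·1.138 = 4.3946.

€4.39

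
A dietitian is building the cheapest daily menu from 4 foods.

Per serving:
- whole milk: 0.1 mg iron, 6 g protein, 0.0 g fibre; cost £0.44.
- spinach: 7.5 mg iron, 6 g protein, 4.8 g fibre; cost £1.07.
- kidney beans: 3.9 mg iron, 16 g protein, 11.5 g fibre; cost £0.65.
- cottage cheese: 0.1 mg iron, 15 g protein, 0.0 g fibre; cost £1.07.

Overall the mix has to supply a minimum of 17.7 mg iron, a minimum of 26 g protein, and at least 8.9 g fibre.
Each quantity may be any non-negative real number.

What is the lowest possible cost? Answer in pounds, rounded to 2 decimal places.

This is a linear program. Let x1 = servings of whole milk, x2 = servings of spinach, x3 = servings of kidney beans, x4 = servings of cottage cheese.
Minimise 0.44x1 + 1.07x2 + 0.65x3 + 1.07x4 subject to:
  0.1x1 + 7.5x2 + 3.9x3 + 0.1x4 ≥ 17.7   (iron)
  6x1 + 6x2 + 16x3 + 15x4 ≥ 26   (protein)
  4.8x2 + 11.5x3 ≥ 8.9   (fibre)
  x1, x2, x3, x4 ≥ 0.
The cheapest feasible vertex uses only spinach, kidney beans; whole milk, cottage cheese are not used. Binding constraints: iron and protein.
Solving gives x2 = 1.882, x3 = 0.9193.
Objective = 1.07·1.882 + 0.65·0.9193 = 2.6113.

£2.61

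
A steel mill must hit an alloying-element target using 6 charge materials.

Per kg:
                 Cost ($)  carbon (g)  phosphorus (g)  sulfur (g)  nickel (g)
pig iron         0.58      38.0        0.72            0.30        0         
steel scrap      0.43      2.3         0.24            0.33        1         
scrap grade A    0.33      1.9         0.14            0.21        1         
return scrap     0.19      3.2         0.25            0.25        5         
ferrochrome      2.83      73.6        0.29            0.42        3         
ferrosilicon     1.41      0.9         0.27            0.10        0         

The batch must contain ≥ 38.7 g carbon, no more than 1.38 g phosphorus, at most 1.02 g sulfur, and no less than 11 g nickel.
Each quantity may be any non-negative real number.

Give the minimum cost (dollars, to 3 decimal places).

$0.901

Set it up as a linear program. Let x1 = kg of pig iron, x2 = kg of steel scrap, x3 = kg of scrap grade A, x4 = kg of return scrap, x5 = kg of ferrochrome, x6 = kg of ferrosilicon.
Minimise 0.58x1 + 0.43x2 + 0.33x3 + 0.19x4 + 2.83x5 + 1.41x6 s.t.:
  38x1 + 2.3x2 + 1.9x3 + 3.2x4 + 73.6x5 + 0.9x6 ≥ 38.7   (carbon)
  0.72x1 + 0.24x2 + 0.14x3 + 0.25x4 + 0.29x5 + 0.27x6 ≤ 1.38   (phosphorus)
  0.3x1 + 0.33x2 + 0.21x3 + 0.25x4 + 0.42x5 + 0.1x6 ≤ 1.02   (sulfur)
  1x2 + 1x3 + 5x4 + 3x5 ≥ 11   (nickel)
  x1, x2, x3, x4, x5, x6 ≥ 0.
The cheapest feasible vertex uses only pig iron, return scrap; steel scrap, scrap grade A, ferrochrome, ferrosilicon are not used. The carbon and nickel requirements are met with equality.
Solving gives x1 = 0.8332, x4 = 2.2.
Hence cost = 0.58·0.8332 + 0.19·2.2 = $0.90126.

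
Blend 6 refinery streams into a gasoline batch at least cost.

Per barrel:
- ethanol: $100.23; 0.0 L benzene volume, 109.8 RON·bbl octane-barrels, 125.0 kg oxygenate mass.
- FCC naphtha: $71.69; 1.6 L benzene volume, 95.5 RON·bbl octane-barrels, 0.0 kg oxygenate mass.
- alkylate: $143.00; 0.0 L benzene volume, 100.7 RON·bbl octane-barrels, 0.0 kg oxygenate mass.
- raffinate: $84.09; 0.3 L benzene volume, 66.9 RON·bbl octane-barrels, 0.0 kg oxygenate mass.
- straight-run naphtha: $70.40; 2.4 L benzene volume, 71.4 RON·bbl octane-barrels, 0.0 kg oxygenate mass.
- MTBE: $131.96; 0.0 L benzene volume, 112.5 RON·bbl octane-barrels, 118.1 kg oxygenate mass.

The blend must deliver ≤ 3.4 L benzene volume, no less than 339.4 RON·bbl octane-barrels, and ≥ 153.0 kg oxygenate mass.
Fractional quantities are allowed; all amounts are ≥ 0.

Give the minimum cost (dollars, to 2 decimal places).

Let x1 = barrels of ethanol, x2 = barrels of FCC naphtha, x3 = barrels of alkylate, x4 = barrels of raffinate, x5 = barrels of straight-run naphtha, x6 = barrels of MTBE.
min 100.23x1 + 71.69x2 + 143x3 + 84.09x4 + 70.4x5 + 131.96x6 s.t.:
  1.6x2 + 0.3x4 + 2.4x5 ≤ 3.4   (benzene volume)
  109.8x1 + 95.5x2 + 100.7x3 + 66.9x4 + 71.4x5 + 112.5x6 ≥ 339.4   (octane-barrels)
  125x1 + 118.1x6 ≥ 153   (oxygenate mass)
  x1, x2, x3, x4, x5, x6 ≥ 0.
The minimum-cost mix takes nothing from alkylate, raffinate, straight-run naphtha, MTBE — only ethanol, FCC naphtha. The benzene volume and octane-barrels requirements are met with equality.
So ethanol = 1.2428 barrels, FCC naphtha = 2.125 barrels.
Cost = 100.23·1.2428 + 71.69·2.125 = 276.9071.

$276.91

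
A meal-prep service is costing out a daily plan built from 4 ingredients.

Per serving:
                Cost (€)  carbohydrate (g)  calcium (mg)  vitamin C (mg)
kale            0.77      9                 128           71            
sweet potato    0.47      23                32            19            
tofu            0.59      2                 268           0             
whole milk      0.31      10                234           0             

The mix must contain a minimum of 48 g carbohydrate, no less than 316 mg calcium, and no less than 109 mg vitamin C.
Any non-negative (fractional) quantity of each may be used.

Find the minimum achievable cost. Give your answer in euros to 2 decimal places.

Let x1 = servings of kale, x2 = servings of sweet potato, x3 = servings of tofu, x4 = servings of whole milk.
min 0.77x1 + 0.47x2 + 0.59x3 + 0.31x4 s.t.:
  9x1 + 23x2 + 2x3 + 10x4 ≥ 48   (carbohydrate)
  128x1 + 32x2 + 268x3 + 234x4 ≥ 316   (calcium)
  71x1 + 19x2 ≥ 109   (vitamin C)
  x1, x2, x3, x4 ≥ 0.
The cheapest feasible vertex uses only kale, sweet potato, whole milk; tofu is not used. Binding constraints: carbohydrate, calcium, vitamin C.
Optimal quantities: kale = 1.159 servings, sweet potato = 1.405 servings, whole milk = 0.5242 servings.
Cost = 0.77·1.159 + 0.47·1.405 + 0.31·0.5242 = 1.7153.

€1.72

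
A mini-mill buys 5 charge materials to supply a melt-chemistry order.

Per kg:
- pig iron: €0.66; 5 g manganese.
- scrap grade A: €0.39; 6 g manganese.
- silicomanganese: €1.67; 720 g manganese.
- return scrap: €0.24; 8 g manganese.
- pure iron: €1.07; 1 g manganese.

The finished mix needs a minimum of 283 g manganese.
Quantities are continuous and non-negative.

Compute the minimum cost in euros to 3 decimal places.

€0.656

This is a linear program. Let x1 = kg of pig iron, x2 = kg of scrap grade A, x3 = kg of silicomanganese, x4 = kg of return scrap, x5 = kg of pure iron.
Minimise 0.66x1 + 0.39x2 + 1.67x3 + 0.24x4 + 1.07x5 s.t.:
  5x1 + 6x2 + 720x3 + 8x4 + 1x5 ≥ 283   (manganese)
  x1, x2, x3, x4, x5 ≥ 0.
At the optimum only silicomanganese is positive (pig iron, scrap grade A, return scrap, pure iron = 0). There the manganese constraint is tight.
Optimal quantities: silicomanganese = 0.3931 kg.
Hence cost = 1.67·0.3931 = €0.65648.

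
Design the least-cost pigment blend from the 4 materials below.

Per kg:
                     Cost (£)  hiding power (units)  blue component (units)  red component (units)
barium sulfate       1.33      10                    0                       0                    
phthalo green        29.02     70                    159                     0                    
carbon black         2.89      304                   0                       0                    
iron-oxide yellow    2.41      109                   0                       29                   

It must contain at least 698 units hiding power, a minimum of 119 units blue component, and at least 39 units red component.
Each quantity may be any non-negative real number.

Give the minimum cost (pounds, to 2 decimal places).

£29.70

Treat it as an LP. Let x1 = kg of barium sulfate, x2 = kg of phthalo green, x3 = kg of carbon black, x4 = kg of iron-oxide yellow.
Minimise 1.33x1 + 29.02x2 + 2.89x3 + 2.41x4 with:
  10x1 + 70x2 + 304x3 + 109x4 ≥ 698   (hiding power)
  159x2 ≥ 119   (blue component)
  29x4 ≥ 39   (red component)
  x1, x2, x3, x4 ≥ 0.
At the optimum only phthalo green, carbon black, iron-oxide yellow are positive (barium sulfate = 0). Binding constraints: hiding power, blue component, red component.
That vertex is x2 = 0.74843, x3 = 1.6415, x4 = 1.3448.
Total cost: 29.02·0.74843 + 2.89·1.6415 + 2.41·1.3448 = 29.7043.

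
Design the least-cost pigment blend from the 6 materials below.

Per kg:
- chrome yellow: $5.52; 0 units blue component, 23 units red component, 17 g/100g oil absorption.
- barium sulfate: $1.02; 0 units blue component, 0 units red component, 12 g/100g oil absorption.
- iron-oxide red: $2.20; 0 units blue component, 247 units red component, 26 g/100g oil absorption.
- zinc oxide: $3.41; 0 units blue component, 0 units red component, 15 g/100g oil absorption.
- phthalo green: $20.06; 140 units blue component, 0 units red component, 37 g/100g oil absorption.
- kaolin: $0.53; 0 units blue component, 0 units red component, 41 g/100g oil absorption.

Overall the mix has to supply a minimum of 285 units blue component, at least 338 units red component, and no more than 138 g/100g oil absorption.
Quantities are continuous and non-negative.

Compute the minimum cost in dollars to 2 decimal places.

$43.85

Let x1 = kg of chrome yellow, x2 = kg of barium sulfate, x3 = kg of iron-oxide red, x4 = kg of zinc oxide, x5 = kg of phthalo green, x6 = kg of kaolin.
min 5.52x1 + 1.02x2 + 2.2x3 + 3.41x4 + 20.06x5 + 0.53x6 subject to:
  140x5 ≥ 285   (blue component)
  23x1 + 247x3 ≥ 338   (red component)
  17x1 + 12x2 + 26x3 + 15x4 + 37x5 + 41x6 ≤ 138   (oil absorption)
  x1, x2, x3, x4, x5, x6 ≥ 0.
The cheapest feasible vertex uses only iron-oxide red, phthalo green; chrome yellow, barium sulfate, zinc oxide, kaolin are not used. The blue component and red component requirements are met with equality.
So iron-oxide red = 1.368 kg, phthalo green = 2.036 kg.
Hence cost = 2.2·1.368 + 20.06·2.036 = $43.8518.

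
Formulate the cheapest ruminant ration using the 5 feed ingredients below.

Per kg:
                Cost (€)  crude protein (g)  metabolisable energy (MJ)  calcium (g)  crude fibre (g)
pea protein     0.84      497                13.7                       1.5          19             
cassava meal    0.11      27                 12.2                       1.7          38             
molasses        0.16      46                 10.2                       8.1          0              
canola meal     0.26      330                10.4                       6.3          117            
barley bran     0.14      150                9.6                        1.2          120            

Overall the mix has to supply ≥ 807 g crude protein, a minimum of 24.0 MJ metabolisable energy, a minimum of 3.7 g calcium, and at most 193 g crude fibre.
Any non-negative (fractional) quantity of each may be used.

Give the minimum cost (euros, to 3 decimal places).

Treat it as an LP. Let x1 = kg of pea protein, x2 = kg of cassava meal, x3 = kg of molasses, x4 = kg of canola meal, x5 = kg of barley bran.
min 0.84x1 + 0.11x2 + 0.16x3 + 0.26x4 + 0.14x5 subject to:
  497x1 + 27x2 + 46x3 + 330x4 + 150x5 ≥ 807   (crude protein)
  13.7x1 + 12.2x2 + 10.2x3 + 10.4x4 + 9.6x5 ≥ 24   (metabolisable energy)
  1.5x1 + 1.7x2 + 8.1x3 + 6.3x4 + 1.2x5 ≥ 3.7   (calcium)
  19x1 + 38x2 + 117x4 + 120x5 ≤ 193   (crude fibre)
  x1, x2, x3, x4, x5 ≥ 0.
At the optimum only pea protein, canola meal are positive (cassava meal, molasses, barley bran = 0). The crude protein and crude fibre requirements are met with equality.
That vertex is x1 = 0.5923, x4 = 1.553.
Cost = 0.84·0.5923 + 0.26·1.553 = 0.90131.

€0.901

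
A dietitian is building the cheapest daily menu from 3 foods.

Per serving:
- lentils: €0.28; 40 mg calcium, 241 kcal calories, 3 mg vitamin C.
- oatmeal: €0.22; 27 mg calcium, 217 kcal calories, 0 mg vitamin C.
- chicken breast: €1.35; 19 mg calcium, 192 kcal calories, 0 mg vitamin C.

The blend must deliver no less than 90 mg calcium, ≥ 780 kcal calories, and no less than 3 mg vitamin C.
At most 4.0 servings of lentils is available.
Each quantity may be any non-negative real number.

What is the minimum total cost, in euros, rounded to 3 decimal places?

Set it up as a linear program. Let x1 = servings of lentils, x2 = servings of oatmeal, x3 = servings of chicken breast.
min 0.28x1 + 0.22x2 + 1.35x3 s.t.:
  40x1 + 27x2 + 19x3 ≥ 90   (calcium)
  241x1 + 217x2 + 192x3 ≥ 780   (calories)
  3x1 ≥ 3   (vitamin C)
  x1 ≤ 4
  x1, x2, x3 ≥ 0.
At the optimum only lentils, oatmeal are positive (chicken breast = 0). There the calories and vitamin C constraints are tight.
Optimal quantities: lentils = 1 serving, oatmeal = 2.484 servings.
Total cost: 0.28·1 + 0.22·2.484 = 0.82648.

€0.826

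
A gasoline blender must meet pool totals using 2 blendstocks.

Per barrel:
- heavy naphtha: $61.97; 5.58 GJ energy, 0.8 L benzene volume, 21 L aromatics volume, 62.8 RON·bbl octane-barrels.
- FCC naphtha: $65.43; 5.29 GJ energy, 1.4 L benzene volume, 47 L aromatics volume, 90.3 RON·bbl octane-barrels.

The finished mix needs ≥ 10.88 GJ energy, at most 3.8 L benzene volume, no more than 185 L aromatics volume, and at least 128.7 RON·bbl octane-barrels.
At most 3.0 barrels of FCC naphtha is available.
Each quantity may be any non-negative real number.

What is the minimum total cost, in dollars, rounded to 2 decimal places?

Let x1 = barrels of heavy naphtha, x2 = barrels of FCC naphtha.
Minimise 61.97x1 + 65.43x2 with:
  5.58x1 + 5.29x2 ≥ 10.88   (energy)
  0.8x1 + 1.4x2 ≤ 3.8   (benzene volume)
  21x1 + 47x2 ≤ 185   (aromatics volume)
  62.8x1 + 90.3x2 ≥ 128.7   (octane-barrels)
  x2 ≤ 3
  x1, x2 ≥ 0.
Both inputs are positive at the optimum. Binding constraints: energy and octane-barrels.
So heavy naphtha = 1.7572 barrels, FCC naphtha = 0.2032 barrels.
Cost = 61.97·1.7572 + 65.43·0.2032 = 122.1891.

$122.19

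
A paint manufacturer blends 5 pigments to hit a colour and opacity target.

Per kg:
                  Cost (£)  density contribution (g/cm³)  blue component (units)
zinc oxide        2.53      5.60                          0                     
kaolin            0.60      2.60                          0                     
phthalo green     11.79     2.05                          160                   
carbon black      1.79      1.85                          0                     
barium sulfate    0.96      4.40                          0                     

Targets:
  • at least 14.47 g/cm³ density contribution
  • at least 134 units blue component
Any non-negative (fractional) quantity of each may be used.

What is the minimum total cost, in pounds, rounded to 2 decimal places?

Let x1 = kg of zinc oxide, x2 = kg of kaolin, x3 = kg of phthalo green, x4 = kg of carbon black, x5 = kg of barium sulfate.
min 2.53x1 + 0.6x2 + 11.79x3 + 1.79x4 + 0.96x5 subject to:
  5.6x1 + 2.6x2 + 2.05x3 + 1.85x4 + 4.4x5 ≥ 14.47   (density contribution)
  160x3 ≥ 134   (blue component)
  x1, x2, x3, x4, x5 ≥ 0.
The cheapest feasible vertex uses only phthalo green, barium sulfate; zinc oxide, kaolin, carbon black are not used. There the density contribution and blue component constraints are tight.
So phthalo green = 0.8375 kg, barium sulfate = 2.898 kg.
Objective = 11.79·0.8375 + 0.96·2.898 = 12.6562.

£12.66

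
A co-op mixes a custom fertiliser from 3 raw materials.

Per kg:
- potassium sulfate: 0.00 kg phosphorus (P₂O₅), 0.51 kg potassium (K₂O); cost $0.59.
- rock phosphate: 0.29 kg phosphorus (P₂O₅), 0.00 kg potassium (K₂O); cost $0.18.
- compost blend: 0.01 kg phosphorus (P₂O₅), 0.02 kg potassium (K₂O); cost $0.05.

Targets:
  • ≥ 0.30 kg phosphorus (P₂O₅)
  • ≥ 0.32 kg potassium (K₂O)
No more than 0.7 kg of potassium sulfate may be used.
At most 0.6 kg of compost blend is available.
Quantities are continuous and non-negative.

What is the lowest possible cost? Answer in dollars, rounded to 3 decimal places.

$0.556

Set it up as a linear program. Let x1 = kg of potassium sulfate, x2 = kg of rock phosphate, x3 = kg of compost blend.
Minimise 0.59x1 + 0.18x2 + 0.05x3 s.t.:
  0.29x2 + 0.01x3 ≥ 0.3   (phosphorus (P₂O₅))
  0.51x1 + 0.02x3 ≥ 0.32   (potassium (K₂O))
  x1 ≤ 0.7
  x3 ≤ 0.6
  x1, x2, x3 ≥ 0.
At the optimum only potassium sulfate, rock phosphate are positive (compost blend = 0). There the phosphorus (P₂O₅) and potassium (K₂O) constraints are tight.
So potassium sulfate = 0.6275 kg, rock phosphate = 1.034 kg.
Total cost: 0.59·0.6275 + 0.18·1.034 = 0.55635.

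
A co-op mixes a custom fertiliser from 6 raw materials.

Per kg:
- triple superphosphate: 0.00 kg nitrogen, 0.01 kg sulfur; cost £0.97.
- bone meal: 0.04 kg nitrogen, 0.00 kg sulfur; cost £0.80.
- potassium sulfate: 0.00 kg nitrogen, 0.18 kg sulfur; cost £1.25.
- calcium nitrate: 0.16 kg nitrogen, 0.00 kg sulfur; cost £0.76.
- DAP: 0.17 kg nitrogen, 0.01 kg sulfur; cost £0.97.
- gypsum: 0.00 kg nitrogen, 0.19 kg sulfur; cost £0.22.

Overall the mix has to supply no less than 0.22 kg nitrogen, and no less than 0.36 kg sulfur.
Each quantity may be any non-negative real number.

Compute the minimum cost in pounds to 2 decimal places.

This is a linear program. Let x1 = kg of triple superphosphate, x2 = kg of bone meal, x3 = kg of potassium sulfate, x4 = kg of calcium nitrate, x5 = kg of DAP, x6 = kg of gypsum.
Minimise 0.97x1 + 0.8x2 + 1.25x3 + 0.76x4 + 0.97x5 + 0.22x6 with:
  0.04x2 + 0.16x4 + 0.17x5 ≥ 0.22   (nitrogen)
  0.01x1 + 0.18x3 + 0.01x5 + 0.19x6 ≥ 0.36   (sulfur)
  x1, x2, x3, x4, x5, x6 ≥ 0.
The cheapest feasible vertex uses only calcium nitrate, gypsum; triple superphosphate, bone meal, potassium sulfate, DAP are not used. The nitrogen and sulfur requirements are met with equality.
Solving gives x4 = 1.375, x6 = 1.895.
Cost = 0.76·1.375 + 0.22·1.895 = 1.4619.

£1.46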